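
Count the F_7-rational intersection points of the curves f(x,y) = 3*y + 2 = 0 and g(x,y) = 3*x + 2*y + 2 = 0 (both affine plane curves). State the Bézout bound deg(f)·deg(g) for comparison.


Common zeros: {(6, 4)}; count = 1; Bézout bound = 1.

deg(f) = 1, deg(g) = 1, so Bézout bound = 1.
Scan x ∈ F_7. For each x, list the y ∈ F_7 with f(x, y) ≡ 0 and those with g(x, y) ≡ 0 (mod 7); the common zeros in that column are the intersection.
  x = 0: f ≡ 0 at y ∈ {4}; g ≡ 0 at y ∈ {6}; common: ∅.
  x = 1: f ≡ 0 at y ∈ {4}; g ≡ 0 at y ∈ {1}; common: ∅.
  x = 2: f ≡ 0 at y ∈ {4}; g ≡ 0 at y ∈ {3}; common: ∅.
  x = 3: f ≡ 0 at y ∈ {4}; g ≡ 0 at y ∈ {5}; common: ∅.
  x = 4: f ≡ 0 at y ∈ {4}; g ≡ 0 at y ∈ {0}; common: ∅.
  x = 5: f ≡ 0 at y ∈ {4}; g ≡ 0 at y ∈ {2}; common: ∅.
  x = 6: f ≡ 0 at y ∈ {4}; g ≡ 0 at y ∈ {4}; common: {4}.
Collecting: common zeros = {(6, 4)}, so the count is 1.
Comparison with the Bézout bound: 1 ≤ 1 = deg(f)·deg(g), as expected for curves with no common component (the bound is attained).


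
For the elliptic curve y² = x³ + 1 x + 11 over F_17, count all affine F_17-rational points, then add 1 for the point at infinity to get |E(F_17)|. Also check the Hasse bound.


Affine points = {(1, 8), (1, 9), (2, 2), (2, 15), (7, 2), (7, 15), (8, 2), (8, 15), (9, 1), (9, 16), (10, 1), (10, 16), (12, 0), (14, 7), (14, 10), (15, 1), (15, 16), (16, 3), (16, 14)}; affine count = 19; |E(F_17)| = 20.

Discriminant check: Δ ∝ 4a³ + 27b² = 4·1³ + 27·11² = 4·1 + 27·121 ≡ 7 (mod 17). Nonzero ⇒ E is nonsingular.
For each x ∈ F_17, compute rhs = x³ + 1·x + 11 mod 17, then count y ∈ F_17 with y² ≡ rhs.
  x = 0: rhs = 11, matching y values: none (0 points).
  x = 1: rhs = 13, matching y values: 8, 9 (2 points).
  x = 2: rhs = 4, matching y values: 2, 15 (2 points).
  x = 3: rhs = 7, matching y values: none (0 points).
  x = 4: rhs = 11, matching y values: none (0 points).
  x = 5: rhs = 5, matching y values: none (0 points).
  x = 6: rhs = 12, matching y values: none (0 points).
  x = 7: rhs = 4, matching y values: 2, 15 (2 points).
  x = 8: rhs = 4, matching y values: 2, 15 (2 points).
  x = 9: rhs = 1, matching y values: 1, 16 (2 points).
  x = 10: rhs = 1, matching y values: 1, 16 (2 points).
  x = 11: rhs = 10, matching y values: none (0 points).
  x = 12: rhs = 0, matching y values: 0 (1 points).
  x = 13: rhs = 11, matching y values: none (0 points).
  x = 14: rhs = 15, matching y values: 7, 10 (2 points).
  x = 15: rhs = 1, matching y values: 1, 16 (2 points).
  x = 16: rhs = 9, matching y values: 3, 14 (2 points).
Total affine count: 19.
Full point count |E(F_17)| = 19 + 1 = 20.
Hasse bound: |20 − (17+1)| = |2| = 2 ≤ 2√17 ≈ 8.2462 ✓.


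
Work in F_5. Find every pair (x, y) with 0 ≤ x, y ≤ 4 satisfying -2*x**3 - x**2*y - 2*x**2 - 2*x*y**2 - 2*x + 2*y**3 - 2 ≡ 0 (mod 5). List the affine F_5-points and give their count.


Affine F_5-points: {(0, 1), (1, 3), (2, 0), (3, 0), (4, 0)}; count = 5.

For each of the 25 pairs (x, y) ∈ F_5², evaluate f(x, y) mod 5. Record the zeros.
  x = 0: [0↦3, 1↦0, 2↦4, 3↦2, 4↦1]  zeros at y ∈ {1}
  x = 1: [0↦2, 1↦1, 2↦3, 3↦0, 4↦4]  zeros at y ∈ {3}
  x = 2: [0↦0, 1↦4, 2↦2, 3↦1, 4↦3]  zeros at y ∈ {0}
  x = 3: [0↦0, 1↦2, 2↦4, 3↦3, 4↦1]  zeros at y ∈ {0}
  x = 4: [0↦0, 1↦3, 2↦2, 3↦4, 4↦1]  zeros at y ∈ {0}
Collecting zeros: affine points = {(0, 1), (1, 3), (2, 0), (3, 0), (4, 0)}.
Total count |C(F_5)_aff| = 5.


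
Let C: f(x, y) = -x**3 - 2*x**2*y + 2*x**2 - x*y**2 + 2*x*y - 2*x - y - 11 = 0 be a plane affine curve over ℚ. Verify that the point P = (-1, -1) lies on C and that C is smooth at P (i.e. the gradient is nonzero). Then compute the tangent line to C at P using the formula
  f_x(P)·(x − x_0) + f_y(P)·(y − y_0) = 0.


Tangent line at P: -16*x - 7*y - 23 = 0.

Step 1: f(-1, -1) = 0, so P lies on C.
Step 2: partial derivatives
  f_x(x, y) = -3*x**2 - 4*x*y + 4*x - y**2 + 2*y - 2, f_y(x, y) = -2*x**2 - 2*x*y + 2*x - 1.
  f_x(P) = -16, f_y(P) = -7 (gradient nonzero, so P is smooth).
Step 3: tangent line at P: -16·(x − -1) + -7·(y − -1) = 0.
Expanding: -16*x - 7*y - 23 = 0.


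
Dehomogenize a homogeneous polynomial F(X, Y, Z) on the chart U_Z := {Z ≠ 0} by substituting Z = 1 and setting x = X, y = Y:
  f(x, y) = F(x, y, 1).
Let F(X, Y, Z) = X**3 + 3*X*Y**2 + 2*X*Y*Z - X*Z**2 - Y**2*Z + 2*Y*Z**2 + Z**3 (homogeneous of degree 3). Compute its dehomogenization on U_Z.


f(x, y) = x**3 + 3*x*y**2 + 2*x*y - x - y**2 + 2*y + 1

On U_Z we set Z = 1. Each monomial c·X^i·Y^j·Z^k in F becomes c·x^i·y^j·1^k = c·x^i·y^j.
Substituting Z = 1: F(X, Y, 1) = x**3 + 3*x*y**2 + 2*x*y - x - y**2 + 2*y + 1.
Note: deg(f) ≤ deg(F) = 3; strict inequality happens when F is divisible by Z (lost terms).


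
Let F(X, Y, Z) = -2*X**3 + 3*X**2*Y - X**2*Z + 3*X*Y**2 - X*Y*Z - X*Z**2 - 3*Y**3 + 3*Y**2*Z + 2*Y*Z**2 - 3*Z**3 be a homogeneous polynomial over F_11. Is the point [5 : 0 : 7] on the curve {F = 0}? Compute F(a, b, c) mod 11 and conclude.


F(5,0,7) ≡ 6 (mod 11); P is NOT on the curve.

Evaluate F(5, 0, 7) term-by-term (mod 11).
  -2*X**3 ↦ -2·125·1·1 = -250
  3*X**2*Y ↦ 3·25·0·1 = 0
  -X**2*Z ↦ -1·25·1·7 = -175
  3*X*Y**2 ↦ 3·5·0·1 = 0
  -X*Y*Z ↦ -1·5·0·7 = 0
  -X*Z**2 ↦ -1·5·1·49 = -245
  -3*Y**3 ↦ -3·1·0·1 = 0
  3*Y**2*Z ↦ 3·1·0·7 = 0
  2*Y*Z**2 ↦ 2·1·0·49 = 0
  -3*Z**3 ↦ -3·1·1·343 = -1029
Sum: F(5, 0, 7) = (-250) + (0) + (-175) + (0) + (0) + (-245) + (0) + (0) + (0) + (-1029) = -1699.
Reducing mod 11: -1699 ≡ 6 (mod 11).
Since F(a, b, c) ≡ 6 ≠ 0 (mod 11), P does NOT lie on the curve.


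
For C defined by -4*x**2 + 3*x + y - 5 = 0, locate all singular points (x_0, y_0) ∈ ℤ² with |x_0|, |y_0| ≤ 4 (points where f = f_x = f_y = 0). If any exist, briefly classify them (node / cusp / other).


No singular points in the scanned grid; C is smooth there.

Compute partial derivatives:
  f_x = 3 - 8*x.
  f_y = 1.
f_y = 1 is a nonzero constant, so f_y never vanishes: no point (x, y) can satisfy f = f_x = f_y = 0. In particular no (x, y) ∈ {−4, ..., 4}² is singular; the curve is smooth.


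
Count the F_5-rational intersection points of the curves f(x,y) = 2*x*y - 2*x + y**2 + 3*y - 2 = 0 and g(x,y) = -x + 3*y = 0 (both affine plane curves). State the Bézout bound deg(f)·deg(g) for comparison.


Common zeros: {(1, 2)}; count = 1; Bézout bound = 2.

deg(f) = 2, deg(g) = 1, so Bézout bound = 2.
Scan x ∈ F_5. For each x, list the y ∈ F_5 with f(x, y) ≡ 0 and those with g(x, y) ≡ 0 (mod 5); the common zeros in that column are the intersection.
  x = 0: f ≡ 0 at y ∈ ∅; g ≡ 0 at y ∈ {0}; common: ∅.
  x = 1: f ≡ 0 at y ∈ {2, 3}; g ≡ 0 at y ∈ {2}; common: {2}.
  x = 2: f ≡ 0 at y ∈ ∅; g ≡ 0 at y ∈ {4}; common: ∅.
  x = 3: f ≡ 0 at y ∈ ∅; g ≡ 0 at y ∈ {1}; common: ∅.
  x = 4: f ≡ 0 at y ∈ {0, 4}; g ≡ 0 at y ∈ {3}; common: ∅.
Collecting: common zeros = {(1, 2)}, so the count is 1.
Comparison with the Bézout bound: 1 ≤ 2 = deg(f)·deg(g), as expected for curves with no common component (the affine F_5-count falls short of the bound because intersections may lie at infinity, over extension fields, or carry multiplicity).


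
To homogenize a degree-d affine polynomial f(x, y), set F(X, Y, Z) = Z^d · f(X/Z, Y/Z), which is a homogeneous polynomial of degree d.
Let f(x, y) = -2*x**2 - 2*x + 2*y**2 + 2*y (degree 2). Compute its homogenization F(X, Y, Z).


F(X, Y, Z) = -2*X**2 - 2*X*Z + 2*Y**2 + 2*Y*Z

deg(f) = 2.
Substitute x = X/Z, y = Y/Z into f, then multiply by Z^2.
  monomial -2·x^2·y^0 ↦ -2·X^2·Y^0·Z^0.
  monomial -2·x^1·y^0 ↦ -2·X^1·Y^0·Z^1.
  monomial 2·x^0·y^2 ↦ 2·X^0·Y^2·Z^0.
  monomial 2·x^0·y^1 ↦ 2·X^0·Y^1·Z^1.
Collecting: F(X, Y, Z) = -2*X**2 - 2*X*Z + 2*Y**2 + 2*Y*Z.


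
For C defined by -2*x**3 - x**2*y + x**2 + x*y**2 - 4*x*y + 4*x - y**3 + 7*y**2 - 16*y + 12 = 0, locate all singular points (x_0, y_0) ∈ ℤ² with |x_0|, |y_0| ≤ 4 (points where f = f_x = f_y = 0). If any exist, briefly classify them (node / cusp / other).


Singular points: {(0, 2)}; classification: node.

Compute partial derivatives:
  f_x = -6*x**2 - 2*x*y + 2*x + y**2 - 4*y + 4.
  f_y = -x**2 + 2*x*y - 4*x - 3*y**2 + 14*y - 16.
Scan x_0 ∈ {−4, ..., 4}. For each x_0, f_y(x_0, y) is a polynomial in y; find its integer roots y ∈ {−4, ..., 4}, then test f_x and f at those candidates.
  x = -4: f_y(-4, y) = -3*y**2 + 6*y - 16; no integer root y with |y| ≤ 4.
  x = -3: f_y(-3, y) = -3*y**2 + 8*y - 13; no integer root y with |y| ≤ 4.
  x = -2: f_y(-2, y) = -3*y**2 + 10*y - 12; no integer root y with |y| ≤ 4.
  x = -1: f_y(-1, y) = -3*y**2 + 12*y - 13; no integer root y with |y| ≤ 4.
  x = 0: f_y(0, y) = -3*y**2 + 14*y - 16; vanishes at y ∈ {2}. (0, 2): f_x = 0, f = 0 — SINGULAR.
  x = 1: f_y(1, y) = -3*y**2 + 16*y - 21; vanishes at y ∈ {3}. (1, 3): f_x = -9 ≠ 0.
  x = 2: f_y(2, y) = -3*y**2 + 18*y - 28; no integer root y with |y| ≤ 4.
  x = 3: f_y(3, y) = -3*y**2 + 20*y - 37; no integer root y with |y| ≤ 4.
  x = 4: f_y(4, y) = -3*y**2 + 22*y - 48; no integer root y with |y| ≤ 4.
Only singular point on the grid: (0, 2).
Classify: substitute x = 0 + u, y = 2 + v and expand: f = -2*u**3 - u**2*v - u**2 + u*v**2 - v**3 + v**2.
No constant or linear terms (consistent with a singular point). Quadratic part: -u**2 + v**2. Cubic part: -2*u**3 - u**2*v + u*v**2 - v**3.
The quadratic part v**2 - u**2 = (v − u)(v + u) splits into two distinct linear factors, so there are two distinct tangent lines y − 2 = ±(x − 0) — this is a node (ordinary double point).
Classification: node.


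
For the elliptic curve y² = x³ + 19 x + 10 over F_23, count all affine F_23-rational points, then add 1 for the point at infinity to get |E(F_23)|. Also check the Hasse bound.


Affine points = {(3, 5), (3, 18), (4, 9), (4, 14), (5, 0), (6, 8), (6, 15), (7, 7), (7, 16), (9, 6), (9, 17), (10, 2), (10, 21), (11, 3), (11, 20), (13, 4), (13, 19), (15, 6), (15, 17), (17, 5), (17, 18), (19, 10), (19, 13), (20, 8), (20, 15), (22, 6), (22, 17)}; affine count = 27; |E(F_23)| = 28.

Discriminant check: Δ ∝ 4a³ + 27b² = 4·19³ + 27·10² = 4·6859 + 27·100 ≡ 6 (mod 23). Nonzero ⇒ E is nonsingular.
For each x ∈ F_23, compute rhs = x³ + 19·x + 10 mod 23, then count y ∈ F_23 with y² ≡ rhs.
  x = 0: rhs = 10, matching y values: none (0 points).
  x = 1: rhs = 7, matching y values: none (0 points).
  x = 2: rhs = 10, matching y values: none (0 points).
  x = 3: rhs = 2, matching y values: 5, 18 (2 points).
  x = 4: rhs = 12, matching y values: 9, 14 (2 points).
  x = 5: rhs = 0, matching y values: 0 (1 points).
  x = 6: rhs = 18, matching y values: 8, 15 (2 points).
  x = 7: rhs = 3, matching y values: 7, 16 (2 points).
  x = 8: rhs = 7, matching y values: none (0 points).
  x = 9: rhs = 13, matching y values: 6, 17 (2 points).
  x = 10: rhs = 4, matching y values: 2, 21 (2 points).
  x = 11: rhs = 9, matching y values: 3, 20 (2 points).
  x = 12: rhs = 11, matching y values: none (0 points).
  x = 13: rhs = 16, matching y values: 4, 19 (2 points).
  x = 14: rhs = 7, matching y values: none (0 points).
  x = 15: rhs = 13, matching y values: 6, 17 (2 points).
  x = 16: rhs = 17, matching y values: none (0 points).
  x = 17: rhs = 2, matching y values: 5, 18 (2 points).
  x = 18: rhs = 20, matching y values: none (0 points).
  x = 19: rhs = 8, matching y values: 10, 13 (2 points).
  x = 20: rhs = 18, matching y values: 8, 15 (2 points).
  x = 21: rhs = 10, matching y values: none (0 points).
  x = 22: rhs = 13, matching y values: 6, 17 (2 points).
Total affine count: 27.
Full point count |E(F_23)| = 27 + 1 = 28.
Hasse bound: |28 − (23+1)| = |4| = 4 ≤ 2√23 ≈ 9.5917 ✓.


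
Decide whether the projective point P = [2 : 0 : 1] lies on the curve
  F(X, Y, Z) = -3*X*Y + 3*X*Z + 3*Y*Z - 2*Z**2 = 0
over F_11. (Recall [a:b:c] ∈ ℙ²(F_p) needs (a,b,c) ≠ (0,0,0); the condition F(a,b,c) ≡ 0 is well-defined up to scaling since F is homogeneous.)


F(2,0,1) ≡ 4 (mod 11); P is NOT on the curve.

Evaluate F(2, 0, 1) term-by-term (mod 11).
  -3*X*Y ↦ -3·2·0·1 = 0
  3*X*Z ↦ 3·2·1·1 = 6
  3*Y*Z ↦ 3·1·0·1 = 0
  -2*Z**2 ↦ -2·1·1·1 = -2
Sum: F(2, 0, 1) = (0) + (6) + (0) + (-2) = 4.
Reducing mod 11: 4 ≡ 4 (mod 11).
Since F(a, b, c) ≡ 4 ≠ 0 (mod 11), P does NOT lie on the curve.


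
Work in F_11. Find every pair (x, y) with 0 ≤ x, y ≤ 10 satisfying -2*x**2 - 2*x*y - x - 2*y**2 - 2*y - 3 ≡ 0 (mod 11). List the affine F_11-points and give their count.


Affine F_11-points: {(1, 2), (1, 7), (2, 2), (2, 6), (3, 3), (3, 4), (8, 6), (8, 7), (9, 4), (9, 8), (10, 3), (10, 8)}; count = 12.

For each of the 121 pairs (x, y) ∈ F_11², evaluate f(x, y) mod 11. Record the zeros.
  x = 0: [0↦8, 1↦4, 2↦7, 3↦6, 4↦1, 5↦3, 6↦1, 7↦6, 8↦7, 9↦4, 10↦8]  zeros at y ∈ ∅
  x = 1: [0↦5, 1↦10, 2↦0, 3↦8, 4↦1, 5↦1, 6↦8, 7↦0, 8↦10, 9↦5, 10↦7]  zeros at y ∈ {2, 7}
  x = 2: [0↦9, 1↦1, 2↦0, 3↦6, 4↦8, 5↦6, 6↦0, 7↦1, 8↦9, 9↦2, 10↦2]  zeros at y ∈ {2, 6}
  x = 3: [0↦9, 1↦10, 2↦7, 3↦0, 4↦0, 5↦7, 6↦10, 7↦9, 8↦4, 9↦6, 10↦4]  zeros at y ∈ {3, 4}
  x = 4: [0↦5, 1↦4, 2↦10, 3↦1, 4↦10, 5↦4, 6↦5, 7↦2, 8↦6, 9↦6, 10↦2]  zeros at y ∈ ∅
  x = 5: [0↦8, 1↦5, 2↦9, 3↦9, 4↦5, 5↦8, 6↦7, 7↦2, 8↦4, 9↦2, 10↦7]  zeros at y ∈ ∅
  x = 6: [0↦7, 1↦2, 2↦4, 3↦2, 4↦7, 5↦8, 6↦5, 7↦9, 8↦9, 9↦5, 10↦8]  zeros at y ∈ ∅
  x = 7: [0↦2, 1↦6, 2↦6, 3↦2, 4↦5, 5↦4, 6↦10, 7↦1, 8↦10, 9↦4, 10↦5]  zeros at y ∈ ∅
  x = 8: [0↦4, 1↦6, 2↦4, 3↦9, 4↦10, 5↦7, 6↦0, 7↦0, 8↦7, 9↦10, 10↦9]  zeros at y ∈ {6, 7}
  x = 9: [0↦2, 1↦2, 2↦9, 3↦1, 4↦0, 5↦6, 6↦8, 7↦6, 8↦0, 9↦1, 10↦9]  zeros at y ∈ {4, 8}
  x = 10: [0↦7, 1↦5, 2↦10, 3↦0, 4↦8, 5↦1, 6↦1, 7↦8, 8↦0, 9↦10, 10↦5]  zeros at y ∈ {3, 8}
Collecting zeros: affine points = {(1, 2), (1, 7), (2, 2), (2, 6), (3, 3), (3, 4), (8, 6), (8, 7), (9, 4), (9, 8), (10, 3), (10, 8)}.
Total count |C(F_11)_aff| = 12.


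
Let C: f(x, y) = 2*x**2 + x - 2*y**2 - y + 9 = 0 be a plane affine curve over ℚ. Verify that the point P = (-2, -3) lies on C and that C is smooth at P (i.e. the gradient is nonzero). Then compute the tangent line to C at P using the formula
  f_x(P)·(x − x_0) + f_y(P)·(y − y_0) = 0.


Tangent line at P: -7*x + 11*y + 19 = 0.

Step 1: f(-2, -3) = 0, so P lies on C.
Step 2: partial derivatives
  f_x(x, y) = 4*x + 1, f_y(x, y) = -4*y - 1.
  f_x(P) = -7, f_y(P) = 11 (gradient nonzero, so P is smooth).
Step 3: tangent line at P: -7·(x − -2) + 11·(y − -3) = 0.
Expanding: -7*x + 11*y + 19 = 0.


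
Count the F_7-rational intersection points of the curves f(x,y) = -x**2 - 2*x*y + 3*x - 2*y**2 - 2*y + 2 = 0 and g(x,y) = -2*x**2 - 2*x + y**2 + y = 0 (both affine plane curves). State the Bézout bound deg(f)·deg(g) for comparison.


Common zeros: ∅; count = 0; Bézout bound = 4.

deg(f) = 2, deg(g) = 2, so Bézout bound = 4.
Scan x ∈ F_7. For each x, list the y ∈ F_7 with f(x, y) ≡ 0 and those with g(x, y) ≡ 0 (mod 7); the common zeros in that column are the intersection.
  x = 0: f ≡ 0 at y ∈ ∅; g ≡ 0 at y ∈ {0, 6}; common: ∅.
  x = 1: f ≡ 0 at y ∈ ∅; g ≡ 0 at y ∈ ∅; common: ∅.
  x = 2: f ≡ 0 at y ∈ ∅; g ≡ 0 at y ∈ {3}; common: ∅.
  x = 3: f ≡ 0 at y ∈ ∅; g ≡ 0 at y ∈ ∅; common: ∅.
  x = 4: f ≡ 0 at y ∈ {1}; g ≡ 0 at y ∈ {3}; common: ∅.
  x = 5: f ≡ 0 at y ∈ ∅; g ≡ 0 at y ∈ ∅; common: ∅.
  x = 6: f ≡ 0 at y ∈ ∅; g ≡ 0 at y ∈ {0, 6}; common: ∅.
Collecting: common zeros = ∅, so the count is 0.
Comparison with the Bézout bound: 0 ≤ 4 = deg(f)·deg(g), as expected for curves with no common component (the affine F_7-count falls short of the bound because intersections may lie at infinity, over extension fields, or carry multiplicity).


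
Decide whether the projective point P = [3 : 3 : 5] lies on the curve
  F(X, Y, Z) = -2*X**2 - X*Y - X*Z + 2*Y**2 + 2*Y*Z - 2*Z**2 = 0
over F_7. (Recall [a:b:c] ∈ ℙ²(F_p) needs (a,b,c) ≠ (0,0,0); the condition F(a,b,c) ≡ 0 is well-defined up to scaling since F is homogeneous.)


F(3,3,5) ≡ 5 (mod 7); P is NOT on the curve.

Evaluate F(3, 3, 5) term-by-term (mod 7).
  -2*X**2 ↦ -2·9·1·1 = -18
  -X*Y ↦ -1·3·3·1 = -9
  -X*Z ↦ -1·3·1·5 = -15
  2*Y**2 ↦ 2·1·9·1 = 18
  2*Y*Z ↦ 2·1·3·5 = 30
  -2*Z**2 ↦ -2·1·1·25 = -50
Sum: F(3, 3, 5) = (-18) + (-9) + (-15) + (18) + (30) + (-50) = -44.
Reducing mod 7: -44 ≡ 5 (mod 7).
Since F(a, b, c) ≡ 5 ≠ 0 (mod 7), P does NOT lie on the curve.


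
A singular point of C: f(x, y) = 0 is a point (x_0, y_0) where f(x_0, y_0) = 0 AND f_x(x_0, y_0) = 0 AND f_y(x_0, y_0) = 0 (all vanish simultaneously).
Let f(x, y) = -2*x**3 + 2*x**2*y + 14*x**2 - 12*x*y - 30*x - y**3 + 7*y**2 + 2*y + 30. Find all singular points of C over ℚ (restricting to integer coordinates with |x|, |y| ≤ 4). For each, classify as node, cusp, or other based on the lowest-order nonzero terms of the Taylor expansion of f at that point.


Singular points: {(3, 2)}; classification: cusp.

Compute partial derivatives:
  f_x = -6*x**2 + 4*x*y + 28*x - 12*y - 30.
  f_y = 2*x**2 - 12*x - 3*y**2 + 14*y + 2.
Scan x_0 ∈ {−4, ..., 4}. For each x_0, f_y(x_0, y) is a polynomial in y; find its integer roots y ∈ {−4, ..., 4}, then test f_x and f at those candidates.
  x = -4: f_y(-4, y) = -3*y**2 + 14*y + 82; no integer root y with |y| ≤ 4.
  x = -3: f_y(-3, y) = -3*y**2 + 14*y + 56; no integer root y with |y| ≤ 4.
  x = -2: f_y(-2, y) = -3*y**2 + 14*y + 34; no integer root y with |y| ≤ 4.
  x = -1: f_y(-1, y) = -3*y**2 + 14*y + 16; no integer root y with |y| ≤ 4.
  x = 0: f_y(0, y) = -3*y**2 + 14*y + 2; no integer root y with |y| ≤ 4.
  x = 1: f_y(1, y) = -3*y**2 + 14*y - 8; vanishes at y ∈ {4}. (1, 4): f_x = -40 ≠ 0.
  x = 2: f_y(2, y) = -3*y**2 + 14*y - 14; no integer root y with |y| ≤ 4.
  x = 3: f_y(3, y) = -3*y**2 + 14*y - 16; vanishes at y ∈ {2}. (3, 2): f_x = 0, f = 0 — SINGULAR.
  x = 4: f_y(4, y) = -3*y**2 + 14*y - 14; no integer root y with |y| ≤ 4.
Only singular point on the grid: (3, 2).
Classify: substitute x = 3 + u, y = 2 + v and expand: f = -2*u**3 + 2*u**2*v - v**3 + v**2.
No constant or linear terms (consistent with a singular point). Quadratic part: v**2. Cubic part: -2*u**3 + 2*u**2*v - v**3.
The quadratic part v**2 is a perfect square, so there is a single (double) tangent line v = 0, i.e. y = 2. Restricting the cubic part to that line (v = 0) leaves -2*u**3 ≠ 0, so f is not divisible by v and the branch is v² ≈ 2*u**3 to lowest order — this is a cusp.
Classification: cusp.


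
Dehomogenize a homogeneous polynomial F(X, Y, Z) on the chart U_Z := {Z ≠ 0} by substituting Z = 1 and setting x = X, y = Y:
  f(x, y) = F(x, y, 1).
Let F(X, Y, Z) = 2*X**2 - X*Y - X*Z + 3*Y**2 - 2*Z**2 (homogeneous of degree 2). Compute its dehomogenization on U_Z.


f(x, y) = 2*x**2 - x*y - x + 3*y**2 - 2

On U_Z we set Z = 1. Each monomial c·X^i·Y^j·Z^k in F becomes c·x^i·y^j·1^k = c·x^i·y^j.
Substituting Z = 1: F(X, Y, 1) = 2*x**2 - x*y - x + 3*y**2 - 2.
Note: deg(f) ≤ deg(F) = 2; strict inequality happens when F is divisible by Z (lost terms).


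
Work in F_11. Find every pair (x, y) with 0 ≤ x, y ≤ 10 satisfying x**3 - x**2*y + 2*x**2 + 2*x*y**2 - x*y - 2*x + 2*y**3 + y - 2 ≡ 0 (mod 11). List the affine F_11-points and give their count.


Affine F_11-points: {(0, 3), (0, 5), (1, 10), (2, 1), (3, 2), (4, 1), (5, 3), (5, 6), (5, 8), (6, 8), (7, 3), (8, 7), (9, 2), (10, 2)}; count = 14.

For each of the 121 pairs (x, y) ∈ F_11², evaluate f(x, y) mod 11. Record the zeros.
  x = 0: [0↦9, 1↦1, 2↦5, 3↦0, 4↦9, 5↦0, 6↦7, 7↦9, 8↦7, 9↦2, 10↦6]  zeros at y ∈ {3, 5}
  x = 1: [0↦10, 1↦2, 2↦10, 3↦2, 4↦1, 5↦8, 6↦2, 7↦6, 8↦10, 9↦4, 10↦0]  zeros at y ∈ {10}
  x = 2: [0↦10, 1↦0, 2↦10, 3↦8, 4↦6, 5↦5, 6↦6, 7↦10, 8↦7, 9↦9, 10↦6]  zeros at y ∈ {1}
  x = 3: [0↦4, 1↦1, 2↦0, 3↦2, 4↦8, 5↦8, 6↦3, 7↦5, 8↦4, 9↦1, 10↦8]  zeros at y ∈ {2}
  x = 4: [0↦9, 1↦0, 2↦8, 3↦1, 4↦2, 5↦1, 6↦10, 7↦8, 8↦7, 9↦8, 10↦1]  zeros at y ∈ {1}
  x = 5: [0↦9, 1↦3, 2↦7, 3↦0, 4↦5, 5↦1, 6↦0, 7↦3, 8↦0, 9↦3, 10↦2]  zeros at y ∈ {3, 6, 8}
  x = 6: [0↦10, 1↦5, 2↦3, 3↦5, 4↦1, 5↦3, 6↦1, 7↦7, 8↦0, 9↦3, 10↦6]  zeros at y ∈ {8}
  x = 7: [0↦7, 1↦1, 2↦2, 3↦0, 4↦7, 5↦2, 6↦8, 7↦4, 8↦2, 9↦3, 10↦8]  zeros at y ∈ {3}
  x = 8: [0↦6, 1↦8, 2↦10, 3↦2, 4↦7, 5↦4, 6↦5, 7↦0, 8↦1, 9↦9, 10↦3]  zeros at y ∈ {7}
  x = 9: [0↦2, 1↦10, 2↦0, 3↦6, 4↦7, 5↦4, 6↦9, 7↦1, 8↦3, 9↦5, 10↦8]  zeros at y ∈ {2}
  x = 10: [0↦1, 1↦2, 2↦0, 3↦7, 4↦2, 5↦8, 6↦4, 7↦2, 8↦3, 9↦8, 10↦7]  zeros at y ∈ {2}
Collecting zeros: affine points = {(0, 3), (0, 5), (1, 10), (2, 1), (3, 2), (4, 1), (5, 3), (5, 6), (5, 8), (6, 8), (7, 3), (8, 7), (9, 2), (10, 2)}.
Total count |C(F_11)_aff| = 14.


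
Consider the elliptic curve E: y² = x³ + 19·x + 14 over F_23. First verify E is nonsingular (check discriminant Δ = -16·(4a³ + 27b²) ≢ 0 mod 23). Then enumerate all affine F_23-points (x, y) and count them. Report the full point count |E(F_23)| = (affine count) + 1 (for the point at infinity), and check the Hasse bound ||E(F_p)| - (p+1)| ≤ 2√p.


Affine points = {(3, 11), (3, 12), (4, 4), (4, 19), (5, 2), (5, 21), (10, 10), (10, 13), (11, 6), (11, 17), (17, 11), (17, 12), (18, 1), (18, 22), (19, 9), (19, 14)}; affine count = 16; |E(F_23)| = 17.

Discriminant check: Δ ∝ 4a³ + 27b² = 4·19³ + 27·14² = 4·6859 + 27·196 ≡ 22 (mod 23). Nonzero ⇒ E is nonsingular.
For each x ∈ F_23, compute rhs = x³ + 19·x + 14 mod 23, then count y ∈ F_23 with y² ≡ rhs.
  x = 0: rhs = 14, matching y values: none (0 points).
  x = 1: rhs = 11, matching y values: none (0 points).
  x = 2: rhs = 14, matching y values: none (0 points).
  x = 3: rhs = 6, matching y values: 11, 12 (2 points).
  x = 4: rhs = 16, matching y values: 4, 19 (2 points).
  x = 5: rhs = 4, matching y values: 2, 21 (2 points).
  x = 6: rhs = 22, matching y values: none (0 points).
  x = 7: rhs = 7, matching y values: none (0 points).
  x = 8: rhs = 11, matching y values: none (0 points).
  x = 9: rhs = 17, matching y values: none (0 points).
  x = 10: rhs = 8, matching y values: 10, 13 (2 points).
  x = 11: rhs = 13, matching y values: 6, 17 (2 points).
  x = 12: rhs = 15, matching y values: none (0 points).
  x = 13: rhs = 20, matching y values: none (0 points).
  x = 14: rhs = 11, matching y values: none (0 points).
  x = 15: rhs = 17, matching y values: none (0 points).
  x = 16: rhs = 21, matching y values: none (0 points).
  x = 17: rhs = 6, matching y values: 11, 12 (2 points).
  x = 18: rhs = 1, matching y values: 1, 22 (2 points).
  x = 19: rhs = 12, matching y values: 9, 14 (2 points).
  x = 20: rhs = 22, matching y values: none (0 points).
  x = 21: rhs = 14, matching y values: none (0 points).
  x = 22: rhs = 17, matching y values: none (0 points).
Total affine count: 16.
Full point count |E(F_23)| = 16 + 1 = 17.
Hasse bound: |17 − (23+1)| = |-7| = 7 ≤ 2√23 ≈ 9.5917 ✓.


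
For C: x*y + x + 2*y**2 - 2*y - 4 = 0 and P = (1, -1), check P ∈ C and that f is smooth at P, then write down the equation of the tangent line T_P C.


Tangent line at P: -5*y - 5 = 0.

Step 1: f(1, -1) = 0, so P lies on C.
Step 2: partial derivatives
  f_x(x, y) = y + 1, f_y(x, y) = x + 4*y - 2.
  f_x(P) = 0, f_y(P) = -5 (gradient nonzero, so P is smooth).
Step 3: tangent line at P: 0·(x − 1) + -5·(y − -1) = 0.
Expanding: -5*y - 5 = 0.


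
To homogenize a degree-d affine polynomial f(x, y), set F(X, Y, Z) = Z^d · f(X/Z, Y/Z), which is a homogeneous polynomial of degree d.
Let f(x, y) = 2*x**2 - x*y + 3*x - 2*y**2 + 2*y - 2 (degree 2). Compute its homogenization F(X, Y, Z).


F(X, Y, Z) = 2*X**2 - X*Y + 3*X*Z - 2*Y**2 + 2*Y*Z - 2*Z**2

deg(f) = 2.
Substitute x = X/Z, y = Y/Z into f, then multiply by Z^2.
  monomial 2·x^2·y^0 ↦ 2·X^2·Y^0·Z^0.
  monomial -1·x^1·y^1 ↦ -1·X^1·Y^1·Z^0.
  monomial 3·x^1·y^0 ↦ 3·X^1·Y^0·Z^1.
  monomial -2·x^0·y^2 ↦ -2·X^0·Y^2·Z^0.
  monomial 2·x^0·y^1 ↦ 2·X^0·Y^1·Z^1.
  monomial -2·x^0·y^0 ↦ -2·X^0·Y^0·Z^2.
Collecting: F(X, Y, Z) = 2*X**2 - X*Y + 3*X*Z - 2*Y**2 + 2*Y*Z - 2*Z**2.


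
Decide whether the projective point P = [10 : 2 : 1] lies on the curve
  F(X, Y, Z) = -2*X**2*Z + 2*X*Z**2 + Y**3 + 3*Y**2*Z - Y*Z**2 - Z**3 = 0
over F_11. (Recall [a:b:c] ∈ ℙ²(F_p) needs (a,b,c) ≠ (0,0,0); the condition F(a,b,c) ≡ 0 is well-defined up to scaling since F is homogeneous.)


F(10,2,1) ≡ 2 (mod 11); P is NOT on the curve.

Evaluate F(10, 2, 1) term-by-term (mod 11).
  -2*X**2*Z ↦ -2·100·1·1 = -200
  2*X*Z**2 ↦ 2·10·1·1 = 20
  Y**3 ↦ 1·1·8·1 = 8
  3*Y**2*Z ↦ 3·1·4·1 = 12
  -Y*Z**2 ↦ -1·1·2·1 = -2
  -Z**3 ↦ -1·1·1·1 = -1
Sum: F(10, 2, 1) = (-200) + (20) + (8) + (12) + (-2) + (-1) = -163.
Reducing mod 11: -163 ≡ 2 (mod 11).
Since F(a, b, c) ≡ 2 ≠ 0 (mod 11), P does NOT lie on the curve.


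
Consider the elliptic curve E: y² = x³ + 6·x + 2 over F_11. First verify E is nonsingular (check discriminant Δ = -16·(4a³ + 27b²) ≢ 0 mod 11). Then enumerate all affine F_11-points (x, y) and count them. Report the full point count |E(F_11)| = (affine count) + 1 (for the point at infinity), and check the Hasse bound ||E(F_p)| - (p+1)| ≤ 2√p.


Affine points = {(1, 3), (1, 8), (2, 0), (3, 5), (3, 6), (5, 5), (5, 6), (6, 1), (6, 10), (8, 1), (8, 10), (9, 2), (9, 9)}; affine count = 13; |E(F_11)| = 14.

Discriminant check: Δ ∝ 4a³ + 27b² = 4·6³ + 27·2² = 4·216 + 27·4 ≡ 4 (mod 11). Nonzero ⇒ E is nonsingular.
For each x ∈ F_11, compute rhs = x³ + 6·x + 2 mod 11, then count y ∈ F_11 with y² ≡ rhs.
  x = 0: rhs = 2, matching y values: none (0 points).
  x = 1: rhs = 9, matching y values: 3, 8 (2 points).
  x = 2: rhs = 0, matching y values: 0 (1 points).
  x = 3: rhs = 3, matching y values: 5, 6 (2 points).
  x = 4: rhs = 2, matching y values: none (0 points).
  x = 5: rhs = 3, matching y values: 5, 6 (2 points).
  x = 6: rhs = 1, matching y values: 1, 10 (2 points).
  x = 7: rhs = 2, matching y values: none (0 points).
  x = 8: rhs = 1, matching y values: 1, 10 (2 points).
  x = 9: rhs = 4, matching y values: 2, 9 (2 points).
  x = 10: rhs = 6, matching y values: none (0 points).
Total affine count: 13.
Full point count |E(F_11)| = 13 + 1 = 14.
Hasse bound: |14 − (11+1)| = |2| = 2 ≤ 2√11 ≈ 6.6332 ✓.


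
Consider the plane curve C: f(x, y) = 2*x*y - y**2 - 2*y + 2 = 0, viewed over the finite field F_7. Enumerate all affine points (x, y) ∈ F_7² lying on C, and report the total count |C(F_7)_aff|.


Affine F_7-points: {(1, 3), (1, 4), (4, 1), (4, 5), (5, 2), (5, 6)}; count = 6.

For each of the 49 pairs (x, y) ∈ F_7², evaluate f(x, y) mod 7. Record the zeros.
  x = 0: [0↦2, 1↦6, 2↦1, 3↦1, 4↦6, 5↦2, 6↦3]  zeros at y ∈ ∅
  x = 1: [0↦2, 1↦1, 2↦5, 3↦0, 4↦0, 5↦5, 6↦1]  zeros at y ∈ {3, 4}
  x = 2: [0↦2, 1↦3, 2↦2, 3↦6, 4↦1, 5↦1, 6↦6]  zeros at y ∈ ∅
  x = 3: [0↦2, 1↦5, 2↦6, 3↦5, 4↦2, 5↦4, 6↦4]  zeros at y ∈ ∅
  x = 4: [0↦2, 1↦0, 2↦3, 3↦4, 4↦3, 5↦0, 6↦2]  zeros at y ∈ {1, 5}
  x = 5: [0↦2, 1↦2, 2↦0, 3↦3, 4↦4, 5↦3, 6↦0]  zeros at y ∈ {2, 6}
  x = 6: [0↦2, 1↦4, 2↦4, 3↦2, 4↦5, 5↦6, 6↦5]  zeros at y ∈ ∅
Collecting zeros: affine points = {(1, 3), (1, 4), (4, 1), (4, 5), (5, 2), (5, 6)}.
Total count |C(F_7)_aff| = 6.


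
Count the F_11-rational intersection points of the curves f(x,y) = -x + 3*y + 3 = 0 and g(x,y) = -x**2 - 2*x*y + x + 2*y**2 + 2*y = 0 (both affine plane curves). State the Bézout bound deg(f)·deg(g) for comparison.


Common zeros: {(0, 10), (5, 8)}; count = 2; Bézout bound = 2.

deg(f) = 1, deg(g) = 2, so Bézout bound = 2.
Scan x ∈ F_11. For each x, list the y ∈ F_11 with f(x, y) ≡ 0 and those with g(x, y) ≡ 0 (mod 11); the common zeros in that column are the intersection.
  x = 0: f ≡ 0 at y ∈ {10}; g ≡ 0 at y ∈ {0, 10}; common: {10}.
  x = 1: f ≡ 0 at y ∈ {3}; g ≡ 0 at y ∈ {0}; common: ∅.
  x = 2: f ≡ 0 at y ∈ {7}; g ≡ 0 at y ∈ {4, 8}; common: ∅.
  x = 3: f ≡ 0 at y ∈ {0}; g ≡ 0 at y ∈ {3, 10}; common: ∅.
  x = 4: f ≡ 0 at y ∈ {4}; g ≡ 0 at y ∈ {7}; common: ∅.
  x = 5: f ≡ 0 at y ∈ {8}; g ≡ 0 at y ∈ {7, 8}; common: {8}.
  x = 6: f ≡ 0 at y ∈ {1}; g ≡ 0 at y ∈ ∅; common: ∅.
  x = 7: f ≡ 0 at y ∈ {5}; g ≡ 0 at y ∈ ∅; common: ∅.
  x = 8: f ≡ 0 at y ∈ {9}; g ≡ 0 at y ∈ ∅; common: ∅.
  x = 9: f ≡ 0 at y ∈ {2}; g ≡ 0 at y ∈ ∅; common: ∅.
  x = 10: f ≡ 0 at y ∈ {6}; g ≡ 0 at y ∈ ∅; common: ∅.
Collecting: common zeros = {(0, 10), (5, 8)}, so the count is 2.
Comparison with the Bézout bound: 2 ≤ 2 = deg(f)·deg(g), as expected for curves with no common component (the bound is attained).


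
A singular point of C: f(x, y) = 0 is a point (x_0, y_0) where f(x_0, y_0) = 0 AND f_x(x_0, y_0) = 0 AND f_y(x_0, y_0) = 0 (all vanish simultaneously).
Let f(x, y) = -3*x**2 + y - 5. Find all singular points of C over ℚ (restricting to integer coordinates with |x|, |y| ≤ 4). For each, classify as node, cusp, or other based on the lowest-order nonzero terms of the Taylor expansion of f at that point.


No singular points in the scanned grid; C is smooth there.

Compute partial derivatives:
  f_x = -6*x.
  f_y = 1.
f_y = 1 is a nonzero constant, so f_y never vanishes: no point (x, y) can satisfy f = f_x = f_y = 0. In particular no (x, y) ∈ {−4, ..., 4}² is singular; the curve is smooth.


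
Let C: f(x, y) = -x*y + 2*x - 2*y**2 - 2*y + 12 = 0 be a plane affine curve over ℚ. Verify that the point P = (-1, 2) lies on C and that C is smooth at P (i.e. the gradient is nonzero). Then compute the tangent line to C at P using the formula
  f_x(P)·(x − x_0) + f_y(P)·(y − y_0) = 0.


Tangent line at P: 18 - 9*y = 0.

Step 1: f(-1, 2) = 0, so P lies on C.
Step 2: partial derivatives
  f_x(x, y) = 2 - y, f_y(x, y) = -x - 4*y - 2.
  f_x(P) = 0, f_y(P) = -9 (gradient nonzero, so P is smooth).
Step 3: tangent line at P: 0·(x − -1) + -9·(y − 2) = 0.
Expanding: 18 - 9*y = 0.


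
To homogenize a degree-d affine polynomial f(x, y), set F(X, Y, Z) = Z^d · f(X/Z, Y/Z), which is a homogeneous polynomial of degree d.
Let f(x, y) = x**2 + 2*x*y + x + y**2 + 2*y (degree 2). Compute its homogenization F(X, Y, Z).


F(X, Y, Z) = X**2 + 2*X*Y + X*Z + Y**2 + 2*Y*Z

deg(f) = 2.
Substitute x = X/Z, y = Y/Z into f, then multiply by Z^2.
  monomial 1·x^2·y^0 ↦ 1·X^2·Y^0·Z^0.
  monomial 2·x^1·y^1 ↦ 2·X^1·Y^1·Z^0.
  monomial 1·x^1·y^0 ↦ 1·X^1·Y^0·Z^1.
  monomial 1·x^0·y^2 ↦ 1·X^0·Y^2·Z^0.
  monomial 2·x^0·y^1 ↦ 2·X^0·Y^1·Z^1.
Collecting: F(X, Y, Z) = X**2 + 2*X*Y + X*Z + Y**2 + 2*Y*Z.


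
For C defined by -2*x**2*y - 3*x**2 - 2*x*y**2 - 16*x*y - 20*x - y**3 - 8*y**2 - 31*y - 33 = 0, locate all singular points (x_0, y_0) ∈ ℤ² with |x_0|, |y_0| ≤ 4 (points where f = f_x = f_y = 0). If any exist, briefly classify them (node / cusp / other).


Singular points: {(-3, -1)}; classification: node.

Compute partial derivatives:
  f_x = -4*x*y - 6*x - 2*y**2 - 16*y - 20.
  f_y = -2*x**2 - 4*x*y - 16*x - 3*y**2 - 16*y - 31.
Scan x_0 ∈ {−4, ..., 4}. For each x_0, f_y(x_0, y) is a polynomial in y; find its integer roots y ∈ {−4, ..., 4}, then test f_x and f at those candidates.
  x = -4: f_y(-4, y) = 1 - 3*y**2; no integer root y with |y| ≤ 4.
  x = -3: f_y(-3, y) = -3*y**2 - 4*y - 1; vanishes at y ∈ {-1}. (-3, -1): f_x = 0, f = 0 — SINGULAR.
  x = -2: f_y(-2, y) = -3*y**2 - 8*y - 7; no integer root y with |y| ≤ 4.
  x = -1: f_y(-1, y) = -3*y**2 - 12*y - 17; no integer root y with |y| ≤ 4.
  x = 0: f_y(0, y) = -3*y**2 - 16*y - 31; no integer root y with |y| ≤ 4.
  x = 1: f_y(1, y) = -3*y**2 - 20*y - 49; no integer root y with |y| ≤ 4.
  x = 2: f_y(2, y) = -3*y**2 - 24*y - 71; no integer root y with |y| ≤ 4.
  x = 3: f_y(3, y) = -3*y**2 - 28*y - 97; no integer root y with |y| ≤ 4.
  x = 4: f_y(4, y) = -3*y**2 - 32*y - 127; no integer root y with |y| ≤ 4.
Only singular point on the grid: (-3, -1).
Classify: substitute x = -3 + u, y = -1 + v and expand: f = -2*u**2*v - u**2 - 2*u*v**2 - v**3 + v**2.
No constant or linear terms (consistent with a singular point). Quadratic part: -u**2 + v**2. Cubic part: -2*u**2*v - 2*u*v**2 - v**3.
The quadratic part v**2 - u**2 = (v − u)(v + u) splits into two distinct linear factors, so there are two distinct tangent lines y − -1 = ±(x − -3) — this is a node (ordinary double point).
Classification: node.


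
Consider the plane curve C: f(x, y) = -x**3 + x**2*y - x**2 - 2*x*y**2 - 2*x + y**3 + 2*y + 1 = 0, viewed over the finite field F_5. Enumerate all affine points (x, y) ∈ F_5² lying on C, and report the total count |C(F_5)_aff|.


Affine F_5-points: {(1, 3), (2, 0), (3, 1), (3, 2), (3, 3), (4, 2)}; count = 6.

For each of the 25 pairs (x, y) ∈ F_5², evaluate f(x, y) mod 5. Record the zeros.
  x = 0: [0↦1, 1↦4, 2↦3, 3↦4, 4↦3]  zeros at y ∈ ∅
  x = 1: [0↦2, 1↦4, 2↦3, 3↦0, 4↦1]  zeros at y ∈ {3}
  x = 2: [0↦0, 1↦3, 2↦4, 3↦4, 4↦4]  zeros at y ∈ {0}
  x = 3: [0↦4, 1↦0, 2↦0, 3↦0, 4↦1]  zeros at y ∈ {1, 2, 3}
  x = 4: [0↦3, 1↦4, 2↦0, 3↦2, 4↦1]  zeros at y ∈ {2}
Collecting zeros: affine points = {(1, 3), (2, 0), (3, 1), (3, 2), (3, 3), (4, 2)}.
Total count |C(F_5)_aff| = 6.


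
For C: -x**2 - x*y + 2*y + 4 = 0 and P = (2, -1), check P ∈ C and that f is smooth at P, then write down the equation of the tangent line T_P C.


Tangent line at P: 6 - 3*x = 0.

Step 1: f(2, -1) = 0, so P lies on C.
Step 2: partial derivatives
  f_x(x, y) = -2*x - y, f_y(x, y) = 2 - x.
  f_x(P) = -3, f_y(P) = 0 (gradient nonzero, so P is smooth).
Step 3: tangent line at P: -3·(x − 2) + 0·(y − -1) = 0.
Expanding: 6 - 3*x = 0.


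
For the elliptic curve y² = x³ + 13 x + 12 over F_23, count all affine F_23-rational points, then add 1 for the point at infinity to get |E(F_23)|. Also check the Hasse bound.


Affine points = {(0, 9), (0, 14), (1, 7), (1, 16), (2, 0), (3, 3), (3, 20), (4, 6), (4, 17), (5, 8), (5, 15), (7, 3), (7, 20), (13, 3), (13, 20), (18, 11), (18, 12), (21, 1), (21, 22)}; affine count = 19; |E(F_23)| = 20.

Discriminant check: Δ ∝ 4a³ + 27b² = 4·13³ + 27·12² = 4·2197 + 27·144 ≡ 3 (mod 23). Nonzero ⇒ E is nonsingular.
For each x ∈ F_23, compute rhs = x³ + 13·x + 12 mod 23, then count y ∈ F_23 with y² ≡ rhs.
  x = 0: rhs = 12, matching y values: 9, 14 (2 points).
  x = 1: rhs = 3, matching y values: 7, 16 (2 points).
  x = 2: rhs = 0, matching y values: 0 (1 points).
  x = 3: rhs = 9, matching y values: 3, 20 (2 points).
  x = 4: rhs = 13, matching y values: 6, 17 (2 points).
  x = 5: rhs = 18, matching y values: 8, 15 (2 points).
  x = 6: rhs = 7, matching y values: none (0 points).
  x = 7: rhs = 9, matching y values: 3, 20 (2 points).
  x = 8: rhs = 7, matching y values: none (0 points).
  x = 9: rhs = 7, matching y values: none (0 points).
  x = 10: rhs = 15, matching y values: none (0 points).
  x = 11: rhs = 14, matching y values: none (0 points).
  x = 12: rhs = 10, matching y values: none (0 points).
  x = 13: rhs = 9, matching y values: 3, 20 (2 points).
  x = 14: rhs = 17, matching y values: none (0 points).
  x = 15: rhs = 17, matching y values: none (0 points).
  x = 16: rhs = 15, matching y values: none (0 points).
  x = 17: rhs = 17, matching y values: none (0 points).
  x = 18: rhs = 6, matching y values: 11, 12 (2 points).
  x = 19: rhs = 11, matching y values: none (0 points).
  x = 20: rhs = 15, matching y values: none (0 points).
  x = 21: rhs = 1, matching y values: 1, 22 (2 points).
  x = 22: rhs = 21, matching y values: none (0 points).
Total affine count: 19.
Full point count |E(F_23)| = 19 + 1 = 20.
Hasse bound: |20 − (23+1)| = |-4| = 4 ≤ 2√23 ≈ 9.5917 ✓.


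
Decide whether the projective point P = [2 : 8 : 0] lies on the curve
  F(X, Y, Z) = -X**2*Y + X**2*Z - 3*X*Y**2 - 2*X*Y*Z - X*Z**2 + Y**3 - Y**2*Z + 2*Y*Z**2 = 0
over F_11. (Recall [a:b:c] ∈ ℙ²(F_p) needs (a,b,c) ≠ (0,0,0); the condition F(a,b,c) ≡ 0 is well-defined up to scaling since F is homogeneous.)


F(2,8,0) ≡ 8 (mod 11); P is NOT on the curve.

Evaluate F(2, 8, 0) term-by-term (mod 11).
  -X**2*Y ↦ -1·4·8·1 = -32
  X**2*Z ↦ 1·4·1·0 = 0
  -3*X*Y**2 ↦ -3·2·64·1 = -384
  -2*X*Y*Z ↦ -2·2·8·0 = 0
  -X*Z**2 ↦ -1·2·1·0 = 0
  Y**3 ↦ 1·1·512·1 = 512
  -Y**2*Z ↦ -1·1·64·0 = 0
  2*Y*Z**2 ↦ 2·1·8·0 = 0
Sum: F(2, 8, 0) = (-32) + (0) + (-384) + (0) + (0) + (512) + (0) + (0) = 96.
Reducing mod 11: 96 ≡ 8 (mod 11).
Since F(a, b, c) ≡ 8 ≠ 0 (mod 11), P does NOT lie on the curve.


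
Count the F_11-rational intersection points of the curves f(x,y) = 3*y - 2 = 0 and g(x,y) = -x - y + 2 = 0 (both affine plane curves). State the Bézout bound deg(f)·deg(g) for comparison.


Common zeros: {(5, 8)}; count = 1; Bézout bound = 1.

deg(f) = 1, deg(g) = 1, so Bézout bound = 1.
Scan x ∈ F_11. For each x, list the y ∈ F_11 with f(x, y) ≡ 0 and those with g(x, y) ≡ 0 (mod 11); the common zeros in that column are the intersection.
  x = 0: f ≡ 0 at y ∈ {8}; g ≡ 0 at y ∈ {2}; common: ∅.
  x = 1: f ≡ 0 at y ∈ {8}; g ≡ 0 at y ∈ {1}; common: ∅.
  x = 2: f ≡ 0 at y ∈ {8}; g ≡ 0 at y ∈ {0}; common: ∅.
  x = 3: f ≡ 0 at y ∈ {8}; g ≡ 0 at y ∈ {10}; common: ∅.
  x = 4: f ≡ 0 at y ∈ {8}; g ≡ 0 at y ∈ {9}; common: ∅.
  x = 5: f ≡ 0 at y ∈ {8}; g ≡ 0 at y ∈ {8}; common: {8}.
  x = 6: f ≡ 0 at y ∈ {8}; g ≡ 0 at y ∈ {7}; common: ∅.
  x = 7: f ≡ 0 at y ∈ {8}; g ≡ 0 at y ∈ {6}; common: ∅.
  x = 8: f ≡ 0 at y ∈ {8}; g ≡ 0 at y ∈ {5}; common: ∅.
  x = 9: f ≡ 0 at y ∈ {8}; g ≡ 0 at y ∈ {4}; common: ∅.
  x = 10: f ≡ 0 at y ∈ {8}; g ≡ 0 at y ∈ {3}; common: ∅.
Collecting: common zeros = {(5, 8)}, so the count is 1.
Comparison with the Bézout bound: 1 ≤ 1 = deg(f)·deg(g), as expected for curves with no common component (the bound is attained).


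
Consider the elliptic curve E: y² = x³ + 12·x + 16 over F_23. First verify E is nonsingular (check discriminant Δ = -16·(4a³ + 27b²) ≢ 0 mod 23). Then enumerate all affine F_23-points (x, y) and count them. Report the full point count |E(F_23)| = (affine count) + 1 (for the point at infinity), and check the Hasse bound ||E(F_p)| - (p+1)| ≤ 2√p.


Affine points = {(0, 4), (0, 19), (1, 11), (1, 12), (2, 5), (2, 18), (4, 6), (4, 17), (7, 11), (7, 12), (8, 7), (8, 16), (9, 5), (9, 18), (10, 3), (10, 20), (12, 5), (12, 18), (13, 0), (15, 11), (15, 12), (16, 7), (16, 16), (17, 2), (17, 21), (22, 7), (22, 16)}; affine count = 27; |E(F_23)| = 28.

Discriminant check: Δ ∝ 4a³ + 27b² = 4·12³ + 27·16² = 4·1728 + 27·256 ≡ 1 (mod 23). Nonzero ⇒ E is nonsingular.
For each x ∈ F_23, compute rhs = x³ + 12·x + 16 mod 23, then count y ∈ F_23 with y² ≡ rhs.
  x = 0: rhs = 16, matching y values: 4, 19 (2 points).
  x = 1: rhs = 6, matching y values: 11, 12 (2 points).
  x = 2: rhs = 2, matching y values: 5, 18 (2 points).
  x = 3: rhs = 10, matching y values: none (0 points).
  x = 4: rhs = 13, matching y values: 6, 17 (2 points).
  x = 5: rhs = 17, matching y values: none (0 points).
  x = 6: rhs = 5, matching y values: none (0 points).
  x = 7: rhs = 6, matching y values: 11, 12 (2 points).
  x = 8: rhs = 3, matching y values: 7, 16 (2 points).
  x = 9: rhs = 2, matching y values: 5, 18 (2 points).
  x = 10: rhs = 9, matching y values: 3, 20 (2 points).
  x = 11: rhs = 7, matching y values: none (0 points).
  x = 12: rhs = 2, matching y values: 5, 18 (2 points).
  x = 13: rhs = 0, matching y values: 0 (1 points).
  x = 14: rhs = 7, matching y values: none (0 points).
  x = 15: rhs = 6, matching y values: 11, 12 (2 points).
  x = 16: rhs = 3, matching y values: 7, 16 (2 points).
  x = 17: rhs = 4, matching y values: 2, 21 (2 points).
  x = 18: rhs = 15, matching y values: none (0 points).
  x = 19: rhs = 19, matching y values: none (0 points).
  x = 20: rhs = 22, matching y values: none (0 points).
  x = 21: rhs = 7, matching y values: none (0 points).
  x = 22: rhs = 3, matching y values: 7, 16 (2 points).
Total affine count: 27.
Full point count |E(F_23)| = 27 + 1 = 28.
Hasse bound: |28 − (23+1)| = |4| = 4 ≤ 2√23 ≈ 9.5917 ✓.
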